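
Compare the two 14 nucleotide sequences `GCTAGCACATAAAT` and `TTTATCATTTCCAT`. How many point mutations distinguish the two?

Comparing position by position, 7 positions differ: 1 (G/T), 2 (C/T), 5 (G/T), 8 (C/T), 9 (A/T), 11 (A/C), 12 (A/C).

7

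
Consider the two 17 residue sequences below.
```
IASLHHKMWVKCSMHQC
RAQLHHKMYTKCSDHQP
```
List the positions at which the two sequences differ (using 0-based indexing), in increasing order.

Scanning 0-based: 0: I/R; 2: S/Q; 8: W/Y; 9: V/T; 13: M/D; 16: C/P.

0, 2, 8, 9, 13, 16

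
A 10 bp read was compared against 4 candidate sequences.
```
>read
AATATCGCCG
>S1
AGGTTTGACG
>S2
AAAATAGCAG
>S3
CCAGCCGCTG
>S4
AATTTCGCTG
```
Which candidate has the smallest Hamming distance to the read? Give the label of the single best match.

S4

S1 differs at 5 bases; S2 differs at 3 bases; S3 differs at 6 bases; S4 differs at 2 bases. The closest is S4.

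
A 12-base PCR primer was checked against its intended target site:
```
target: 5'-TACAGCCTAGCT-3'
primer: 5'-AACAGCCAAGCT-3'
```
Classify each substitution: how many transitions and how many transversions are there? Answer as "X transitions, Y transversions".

Transitions (purine↔purine or pyrimidine↔pyrimidine): none.
Transversions (purine↔pyrimidine): 1 T→A, 8 T→A.

0 transitions, 2 transversions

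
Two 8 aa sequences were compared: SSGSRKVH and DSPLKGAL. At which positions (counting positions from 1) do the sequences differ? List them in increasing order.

1, 3, 4, 5, 6, 7, 8

Differences at position 1 (S→D), position 3 (G→P), position 4 (S→L), position 5 (R→K), position 6 (K→G), position 7 (V→A), position 8 (H→L).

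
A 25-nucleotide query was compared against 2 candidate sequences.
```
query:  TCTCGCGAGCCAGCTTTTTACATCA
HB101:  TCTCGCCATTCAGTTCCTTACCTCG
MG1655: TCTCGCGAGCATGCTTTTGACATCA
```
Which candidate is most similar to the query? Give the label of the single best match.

MG1655

HB101 differs at 8 sites; MG1655 differs at 3 sites. The closest is MG1655.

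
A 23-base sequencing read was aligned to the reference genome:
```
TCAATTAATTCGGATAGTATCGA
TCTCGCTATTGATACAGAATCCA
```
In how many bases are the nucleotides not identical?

The sequences differ at bases 3, 4, 5, 6, 7, 11, 12, 13, 15, 18, 22 (1-based) — 11 in total.

11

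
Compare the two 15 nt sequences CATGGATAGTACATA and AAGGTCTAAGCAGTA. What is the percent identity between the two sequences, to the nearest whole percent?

40%

Mismatches at positions 1, 3, 5, 6, 9, 10, 11, 12, 13 (1-based): 9 of 15.
Identical positions: 6/15 = 40% → 40%.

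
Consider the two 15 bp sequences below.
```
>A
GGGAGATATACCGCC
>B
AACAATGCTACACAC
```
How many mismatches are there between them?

10

Comparing position by position, 10 positions differ: 1 (G/A), 2 (G/A), 3 (G/C), 5 (G/A), 6 (A/T), 7 (T/G), 8 (A/C), 12 (C/A), 13 (G/C), 14 (C/A).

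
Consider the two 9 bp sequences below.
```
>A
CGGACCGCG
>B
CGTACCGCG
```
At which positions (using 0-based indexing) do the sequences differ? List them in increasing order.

Differences at position 2 (G→T).

2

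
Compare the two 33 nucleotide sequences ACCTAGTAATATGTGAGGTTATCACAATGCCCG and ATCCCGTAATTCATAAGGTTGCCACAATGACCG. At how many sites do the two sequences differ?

10

Comparing position by position, 10 sites differ: 2 (C/T), 4 (T/C), 5 (A/C), 11 (A/T), 12 (T/C), 13 (G/A), 15 (G/A), 21 (A/G), 22 (T/C), 30 (C/A).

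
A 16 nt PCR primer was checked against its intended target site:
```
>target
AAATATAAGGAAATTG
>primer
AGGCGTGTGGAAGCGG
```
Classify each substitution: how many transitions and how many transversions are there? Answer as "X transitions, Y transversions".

7 transitions, 2 transversions

Transitions (purine↔purine or pyrimidine↔pyrimidine): 2 A→G, 3 A→G, 4 T→C, 5 A→G, 7 A→G, 13 A→G, 14 T→C.
Transversions (purine↔pyrimidine): 8 A→T, 15 T→G.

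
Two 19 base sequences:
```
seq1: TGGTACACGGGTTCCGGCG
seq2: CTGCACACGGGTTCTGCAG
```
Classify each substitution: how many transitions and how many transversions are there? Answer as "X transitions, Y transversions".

Transitions (purine↔purine or pyrimidine↔pyrimidine): 1 T→C, 4 T→C, 15 C→T.
Transversions (purine↔pyrimidine): 2 G→T, 17 G→C, 18 C→A.

3 transitions, 3 transversions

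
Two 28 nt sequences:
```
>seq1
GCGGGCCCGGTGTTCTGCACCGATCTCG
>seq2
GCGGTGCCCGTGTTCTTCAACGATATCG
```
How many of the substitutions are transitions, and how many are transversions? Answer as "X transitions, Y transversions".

Transitions (purine↔purine or pyrimidine↔pyrimidine): none.
Transversions (purine↔pyrimidine): 5 G→T, 6 C→G, 9 G→C, 17 G→T, 20 C→A, 25 C→A.

0 transitions, 6 transversions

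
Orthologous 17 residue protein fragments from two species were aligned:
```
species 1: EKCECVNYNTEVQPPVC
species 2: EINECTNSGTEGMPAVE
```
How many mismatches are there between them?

9

Comparing position by position, 9 positions differ: 2 (K/I), 3 (C/N), 6 (V/T), 8 (Y/S), 9 (N/G), 12 (V/G), 13 (Q/M), 15 (P/A), 17 (C/E).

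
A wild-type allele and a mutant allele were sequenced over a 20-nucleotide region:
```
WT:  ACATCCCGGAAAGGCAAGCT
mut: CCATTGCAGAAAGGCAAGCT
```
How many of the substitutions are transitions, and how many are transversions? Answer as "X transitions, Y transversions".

2 transitions, 2 transversions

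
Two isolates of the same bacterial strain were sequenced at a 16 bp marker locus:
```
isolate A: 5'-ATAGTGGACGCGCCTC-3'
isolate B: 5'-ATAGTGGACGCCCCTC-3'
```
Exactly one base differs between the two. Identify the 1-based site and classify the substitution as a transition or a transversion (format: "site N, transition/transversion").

site 12, transversion

Site 12 changes G→C. G is a purine and C is a pyrimidine, so this is a transversion.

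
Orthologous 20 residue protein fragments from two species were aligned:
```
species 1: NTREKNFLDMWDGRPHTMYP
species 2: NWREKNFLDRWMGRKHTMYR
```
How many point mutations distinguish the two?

5

The sequences differ at residues 2, 10, 12, 15, 20 (1-based) — 5 in total.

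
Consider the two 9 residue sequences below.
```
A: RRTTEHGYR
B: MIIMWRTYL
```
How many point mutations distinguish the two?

Comparing position by position, 8 positions differ: 1 (R/M), 2 (R/I), 3 (T/I), 4 (T/M), 5 (E/W), 6 (H/R), 7 (G/T), 9 (R/L).

8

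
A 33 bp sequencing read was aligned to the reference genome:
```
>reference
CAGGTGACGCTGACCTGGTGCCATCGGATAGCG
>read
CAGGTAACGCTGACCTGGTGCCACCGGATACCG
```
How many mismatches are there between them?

3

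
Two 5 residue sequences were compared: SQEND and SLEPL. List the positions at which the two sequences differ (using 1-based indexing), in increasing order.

Scanning 1-based: 2: Q/L; 4: N/P; 5: D/L.

2, 4, 5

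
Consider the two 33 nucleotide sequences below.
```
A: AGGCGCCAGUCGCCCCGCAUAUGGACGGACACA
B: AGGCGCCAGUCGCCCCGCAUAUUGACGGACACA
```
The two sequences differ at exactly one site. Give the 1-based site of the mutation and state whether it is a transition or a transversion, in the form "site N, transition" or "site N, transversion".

site 23, transversion

Site 23 changes G→U. G is a purine and U is a pyrimidine, so this is a transversion.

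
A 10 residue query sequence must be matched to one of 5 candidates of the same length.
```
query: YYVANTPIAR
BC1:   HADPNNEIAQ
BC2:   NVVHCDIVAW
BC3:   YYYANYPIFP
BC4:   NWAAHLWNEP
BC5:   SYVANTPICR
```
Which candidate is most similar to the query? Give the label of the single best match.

BC1 differs at 7 positions; BC2 differs at 8 positions; BC3 differs at 4 positions; BC4 differs at 9 positions; BC5 differs at 2 positions. The closest is BC5.

BC5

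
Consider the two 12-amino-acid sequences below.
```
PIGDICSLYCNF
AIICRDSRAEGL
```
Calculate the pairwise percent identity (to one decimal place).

Mismatches at positions 1, 3, 4, 5, 6, 8, 9, 10, 11, 12 (1-based): 10 of 12.
Identical positions: 2/12 = 16.67% → 16.7%.

16.7%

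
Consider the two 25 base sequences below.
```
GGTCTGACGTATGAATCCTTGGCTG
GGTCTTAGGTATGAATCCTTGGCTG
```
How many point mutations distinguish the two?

Mismatches (1-based): position 6: G→T; position 8: C→G.

2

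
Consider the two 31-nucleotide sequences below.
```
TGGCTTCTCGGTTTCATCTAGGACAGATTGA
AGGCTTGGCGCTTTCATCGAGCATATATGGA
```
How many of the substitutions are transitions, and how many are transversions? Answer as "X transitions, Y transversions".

1 transition, 8 transversions

Mismatches (1-based):
position 1: T→A (pyrimidine→purine, transversion)
position 7: C→G (pyrimidine→purine, transversion)
position 8: T→G (pyrimidine→purine, transversion)
position 11: G→C (purine→pyrimidine, transversion)
position 19: T→G (pyrimidine→purine, transversion)
position 22: G→C (purine→pyrimidine, transversion)
position 24: C→T (pyrimidine→pyrimidine, transition)
position 26: G→T (purine→pyrimidine, transversion)
position 29: T→G (pyrimidine→purine, transversion)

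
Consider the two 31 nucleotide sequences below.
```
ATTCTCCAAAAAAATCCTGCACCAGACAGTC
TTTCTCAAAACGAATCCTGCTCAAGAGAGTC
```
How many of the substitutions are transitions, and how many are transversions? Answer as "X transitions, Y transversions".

1 transition, 6 transversions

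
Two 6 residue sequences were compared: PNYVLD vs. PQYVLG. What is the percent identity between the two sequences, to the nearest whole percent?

2 positions differ (2, 6), so 4 of 6 match: 4/6 = 66.67%.

67%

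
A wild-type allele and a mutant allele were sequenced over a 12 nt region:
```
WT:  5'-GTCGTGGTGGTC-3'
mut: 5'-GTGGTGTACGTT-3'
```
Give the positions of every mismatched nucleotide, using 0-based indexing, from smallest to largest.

Differences at position 2 (C→G), position 6 (G→T), position 7 (T→A), position 8 (G→C), position 11 (C→T).

2, 6, 7, 8, 11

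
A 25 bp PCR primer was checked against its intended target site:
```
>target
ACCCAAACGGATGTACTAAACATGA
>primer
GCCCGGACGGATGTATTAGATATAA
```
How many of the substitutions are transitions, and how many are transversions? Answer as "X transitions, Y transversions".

Mismatches (1-based):
site 1: A→G (purine→purine, transition)
site 5: A→G (purine→purine, transition)
site 6: A→G (purine→purine, transition)
site 16: C→T (pyrimidine→pyrimidine, transition)
site 19: A→G (purine→purine, transition)
site 21: C→T (pyrimidine→pyrimidine, transition)
site 24: G→A (purine→purine, transition)

7 transitions, 0 transversions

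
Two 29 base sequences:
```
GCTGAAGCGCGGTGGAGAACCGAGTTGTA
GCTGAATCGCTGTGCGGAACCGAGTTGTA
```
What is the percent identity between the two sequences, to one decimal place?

Mismatches at positions 7, 11, 15, 16 (1-based): 4 of 29.
Identical positions: 25/29 = 86.21% → 86.2%.

86.2%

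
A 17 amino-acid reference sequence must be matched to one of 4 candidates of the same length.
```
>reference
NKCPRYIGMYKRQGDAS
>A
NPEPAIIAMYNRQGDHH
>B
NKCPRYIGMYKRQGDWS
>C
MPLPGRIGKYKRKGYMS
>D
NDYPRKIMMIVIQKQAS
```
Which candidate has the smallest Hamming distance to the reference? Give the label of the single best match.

A differs at 8 residues; B differs at 1 residue; C differs at 9 residues; D differs at 9 residues. The closest is B.

B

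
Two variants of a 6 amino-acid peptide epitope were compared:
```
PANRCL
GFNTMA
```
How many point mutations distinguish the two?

5

Comparing position by position, 5 positions differ: 1 (P/G), 2 (A/F), 4 (R/T), 5 (C/M), 6 (L/A).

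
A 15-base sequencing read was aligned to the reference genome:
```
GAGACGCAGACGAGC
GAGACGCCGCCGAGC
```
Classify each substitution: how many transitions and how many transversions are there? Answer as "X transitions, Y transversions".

Mismatches (1-based):
base 8: A→C (purine→pyrimidine, transversion)
base 10: A→C (purine→pyrimidine, transversion)

0 transitions, 2 transversions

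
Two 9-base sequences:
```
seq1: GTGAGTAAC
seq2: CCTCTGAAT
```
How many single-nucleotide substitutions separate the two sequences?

7

The sequences differ at sites 1, 2, 3, 4, 5, 6, 9 (1-based) — 7 in total.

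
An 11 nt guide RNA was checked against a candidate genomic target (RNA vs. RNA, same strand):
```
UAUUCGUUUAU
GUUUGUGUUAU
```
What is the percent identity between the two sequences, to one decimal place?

5 positions differ (1, 2, 5, 6, 7), so 6 of 11 match: 6/11 = 54.55%.

54.5%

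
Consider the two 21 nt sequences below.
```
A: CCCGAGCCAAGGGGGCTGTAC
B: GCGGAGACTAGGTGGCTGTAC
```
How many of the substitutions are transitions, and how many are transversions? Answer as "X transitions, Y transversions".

0 transitions, 5 transversions

Transitions (purine↔purine or pyrimidine↔pyrimidine): none.
Transversions (purine↔pyrimidine): 1 C→G, 3 C→G, 7 C→A, 9 A→T, 13 G→T.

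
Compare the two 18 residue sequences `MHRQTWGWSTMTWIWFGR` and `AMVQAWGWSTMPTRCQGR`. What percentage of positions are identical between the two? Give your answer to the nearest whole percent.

50%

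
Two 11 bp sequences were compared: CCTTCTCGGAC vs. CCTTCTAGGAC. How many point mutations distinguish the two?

The sequences differ at sites 7 (1-based) — 1 in total.

1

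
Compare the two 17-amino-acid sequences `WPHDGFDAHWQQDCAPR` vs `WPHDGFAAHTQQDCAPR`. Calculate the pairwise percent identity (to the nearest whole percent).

88%

Mismatches at positions 7, 10 (1-based): 2 of 17.
Identical positions: 15/17 = 88.24% → 88%.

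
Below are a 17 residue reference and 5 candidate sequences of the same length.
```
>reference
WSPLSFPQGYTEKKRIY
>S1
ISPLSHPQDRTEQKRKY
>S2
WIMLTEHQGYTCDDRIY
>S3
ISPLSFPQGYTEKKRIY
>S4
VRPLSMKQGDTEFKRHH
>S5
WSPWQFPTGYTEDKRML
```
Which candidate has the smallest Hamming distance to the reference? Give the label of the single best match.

S1 differs at 6 residues; S2 differs at 8 residues; S3 differs at 1 residue; S4 differs at 8 residues; S5 differs at 6 residues. The closest is S3.

S3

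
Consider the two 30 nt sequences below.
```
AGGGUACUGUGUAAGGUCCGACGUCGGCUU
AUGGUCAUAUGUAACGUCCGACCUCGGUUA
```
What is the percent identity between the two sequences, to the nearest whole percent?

73%

Mismatches at positions 2, 6, 7, 9, 15, 23, 28, 30 (1-based): 8 of 30.
Identical positions: 22/30 = 73.33% → 73%.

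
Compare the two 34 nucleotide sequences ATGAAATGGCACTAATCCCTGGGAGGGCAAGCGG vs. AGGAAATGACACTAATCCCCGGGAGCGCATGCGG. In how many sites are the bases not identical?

Comparing position by position, 5 sites differ: 2 (T/G), 9 (G/A), 20 (T/C), 26 (G/C), 30 (A/T).

5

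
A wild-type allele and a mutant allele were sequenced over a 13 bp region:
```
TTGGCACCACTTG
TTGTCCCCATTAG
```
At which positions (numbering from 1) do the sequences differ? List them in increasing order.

Scanning 1-based: 4: G/T; 6: A/C; 10: C/T; 12: T/A.

4, 6, 10, 12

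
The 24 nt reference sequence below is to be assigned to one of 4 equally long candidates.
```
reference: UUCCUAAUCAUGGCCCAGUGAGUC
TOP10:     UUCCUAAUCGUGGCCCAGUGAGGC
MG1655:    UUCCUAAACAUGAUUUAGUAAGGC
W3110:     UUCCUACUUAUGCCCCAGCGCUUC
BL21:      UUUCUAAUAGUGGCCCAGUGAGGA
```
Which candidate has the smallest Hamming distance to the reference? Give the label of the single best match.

TOP10

Hamming distances to reference — TOP10: 2; MG1655: 7; W3110: 6; BL21: 5.
Smallest is TOP10 with 2 mismatches.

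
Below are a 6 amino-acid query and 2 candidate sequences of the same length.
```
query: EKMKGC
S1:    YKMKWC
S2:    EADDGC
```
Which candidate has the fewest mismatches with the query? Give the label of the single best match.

S1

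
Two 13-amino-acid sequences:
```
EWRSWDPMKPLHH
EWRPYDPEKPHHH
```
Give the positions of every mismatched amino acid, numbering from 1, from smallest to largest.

4, 5, 8, 11

Differences at position 4 (S→P), position 5 (W→Y), position 8 (M→E), position 11 (L→H).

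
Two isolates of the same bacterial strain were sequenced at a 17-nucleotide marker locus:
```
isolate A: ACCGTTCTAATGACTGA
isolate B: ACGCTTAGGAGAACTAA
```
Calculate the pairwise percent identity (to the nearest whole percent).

Mismatches at positions 3, 4, 7, 8, 9, 11, 12, 16 (1-based): 8 of 17.
Identical positions: 9/17 = 52.94% → 53%.

53%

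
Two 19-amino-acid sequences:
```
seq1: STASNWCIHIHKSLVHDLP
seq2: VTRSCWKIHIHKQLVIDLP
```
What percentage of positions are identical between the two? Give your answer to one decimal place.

68.4%

Mismatches at positions 1, 3, 5, 7, 13, 16 (1-based): 6 of 19.
Identical positions: 13/19 = 68.42% → 68.4%.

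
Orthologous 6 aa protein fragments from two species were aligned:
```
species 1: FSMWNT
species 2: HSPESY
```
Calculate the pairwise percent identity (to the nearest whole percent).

17%

5 positions differ (1, 3, 4, 5, 6), so 1 of 6 match: 1/6 = 16.67%.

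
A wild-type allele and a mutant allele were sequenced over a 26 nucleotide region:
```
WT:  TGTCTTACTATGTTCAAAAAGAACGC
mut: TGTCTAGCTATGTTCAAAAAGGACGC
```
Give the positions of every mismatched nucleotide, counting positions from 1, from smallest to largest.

6, 7, 22

Differences at position 6 (T→A), position 7 (A→G), position 22 (A→G).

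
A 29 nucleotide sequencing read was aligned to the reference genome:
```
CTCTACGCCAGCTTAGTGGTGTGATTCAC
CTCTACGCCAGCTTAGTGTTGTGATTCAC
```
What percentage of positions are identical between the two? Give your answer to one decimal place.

96.6%

1 position differs (19), so 28 of 29 match: 28/29 = 96.55%.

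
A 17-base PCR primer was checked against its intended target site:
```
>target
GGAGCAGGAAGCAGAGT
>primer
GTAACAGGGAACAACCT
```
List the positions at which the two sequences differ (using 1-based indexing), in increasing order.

Scanning 1-based: 2: G/T; 4: G/A; 9: A/G; 11: G/A; 14: G/A; 15: A/C; 16: G/C.

2, 4, 9, 11, 14, 15, 16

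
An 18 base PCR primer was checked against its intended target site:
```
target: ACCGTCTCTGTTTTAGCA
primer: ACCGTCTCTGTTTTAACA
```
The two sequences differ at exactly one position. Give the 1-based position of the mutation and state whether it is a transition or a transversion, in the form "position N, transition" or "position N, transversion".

position 16, transition

The sequences differ only at position 16: G→A (purine→purine), a transition.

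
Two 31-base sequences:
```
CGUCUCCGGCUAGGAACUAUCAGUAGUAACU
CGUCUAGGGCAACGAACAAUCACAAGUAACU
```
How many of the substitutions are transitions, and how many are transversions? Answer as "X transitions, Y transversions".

Mismatches (1-based):
site 6: C→A (pyrimidine→purine, transversion)
site 7: C→G (pyrimidine→purine, transversion)
site 11: U→A (pyrimidine→purine, transversion)
site 13: G→C (purine→pyrimidine, transversion)
site 18: U→A (pyrimidine→purine, transversion)
site 23: G→C (purine→pyrimidine, transversion)
site 24: U→A (pyrimidine→purine, transversion)

0 transitions, 7 transversions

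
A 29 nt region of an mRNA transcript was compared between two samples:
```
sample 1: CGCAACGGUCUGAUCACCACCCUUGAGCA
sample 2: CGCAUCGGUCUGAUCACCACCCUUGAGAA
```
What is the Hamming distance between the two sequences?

2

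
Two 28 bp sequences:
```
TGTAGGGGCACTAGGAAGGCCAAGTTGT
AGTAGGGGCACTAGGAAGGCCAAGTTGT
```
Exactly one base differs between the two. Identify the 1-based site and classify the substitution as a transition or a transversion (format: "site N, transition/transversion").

Site 1 changes T→A. T is a pyrimidine and A is a purine, so this is a transversion.

site 1, transversion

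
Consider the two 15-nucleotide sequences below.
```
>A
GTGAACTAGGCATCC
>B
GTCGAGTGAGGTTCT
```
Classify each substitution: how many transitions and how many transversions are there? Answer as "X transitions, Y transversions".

Mismatches (1-based):
position 3: G→C (purine→pyrimidine, transversion)
position 4: A→G (purine→purine, transition)
position 6: C→G (pyrimidine→purine, transversion)
position 8: A→G (purine→purine, transition)
position 9: G→A (purine→purine, transition)
position 11: C→G (pyrimidine→purine, transversion)
position 12: A→T (purine→pyrimidine, transversion)
position 15: C→T (pyrimidine→pyrimidine, transition)

4 transitions, 4 transversions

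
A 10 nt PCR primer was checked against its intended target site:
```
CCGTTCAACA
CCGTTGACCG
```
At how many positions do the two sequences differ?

Comparing position by position, 3 positions differ: 6 (C/G), 8 (A/C), 10 (A/G).

3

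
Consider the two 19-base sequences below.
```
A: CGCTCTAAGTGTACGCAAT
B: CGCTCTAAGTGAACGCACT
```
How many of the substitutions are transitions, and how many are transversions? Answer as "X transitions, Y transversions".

0 transitions, 2 transversions

Transitions (purine↔purine or pyrimidine↔pyrimidine): none.
Transversions (purine↔pyrimidine): 12 T→A, 18 A→C.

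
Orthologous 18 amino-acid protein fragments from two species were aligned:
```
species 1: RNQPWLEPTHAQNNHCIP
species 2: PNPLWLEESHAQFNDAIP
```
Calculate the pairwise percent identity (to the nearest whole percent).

Mismatches at positions 1, 3, 4, 8, 9, 13, 15, 16 (1-based): 8 of 18.
Identical positions: 10/18 = 55.56% → 56%.

56%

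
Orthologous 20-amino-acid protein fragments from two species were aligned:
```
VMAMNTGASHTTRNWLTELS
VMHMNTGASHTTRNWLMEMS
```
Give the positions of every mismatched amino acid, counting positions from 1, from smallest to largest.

Differences at position 3 (A→H), position 17 (T→M), position 19 (L→M).

3, 17, 19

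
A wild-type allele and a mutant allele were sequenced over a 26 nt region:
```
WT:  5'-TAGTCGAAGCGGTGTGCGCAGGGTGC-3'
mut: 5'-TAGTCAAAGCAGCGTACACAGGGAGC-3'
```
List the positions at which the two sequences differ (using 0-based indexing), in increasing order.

Scanning 0-based: 5: G/A; 10: G/A; 12: T/C; 15: G/A; 17: G/A; 23: T/A.

5, 10, 12, 15, 17, 23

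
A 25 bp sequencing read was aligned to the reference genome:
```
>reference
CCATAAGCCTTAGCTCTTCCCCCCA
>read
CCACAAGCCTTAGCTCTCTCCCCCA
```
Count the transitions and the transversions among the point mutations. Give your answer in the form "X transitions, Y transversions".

3 transitions, 0 transversions

Mismatches (1-based):
base 4: T→C (pyrimidine→pyrimidine, transition)
base 18: T→C (pyrimidine→pyrimidine, transition)
base 19: C→T (pyrimidine→pyrimidine, transition)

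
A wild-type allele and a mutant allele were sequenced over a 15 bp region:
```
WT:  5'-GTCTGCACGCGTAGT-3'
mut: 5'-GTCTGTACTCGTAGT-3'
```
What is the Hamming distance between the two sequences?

2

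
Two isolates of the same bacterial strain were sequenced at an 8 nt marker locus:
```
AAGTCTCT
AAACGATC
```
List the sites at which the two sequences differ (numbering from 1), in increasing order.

3, 4, 5, 6, 7, 8

Scanning 1-based: 3: G/A; 4: T/C; 5: C/G; 6: T/A; 7: C/T; 8: T/C.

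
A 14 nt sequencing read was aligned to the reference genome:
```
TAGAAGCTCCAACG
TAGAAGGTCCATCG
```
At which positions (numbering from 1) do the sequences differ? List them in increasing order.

Scanning 1-based: 7: C/G; 12: A/T.

7, 12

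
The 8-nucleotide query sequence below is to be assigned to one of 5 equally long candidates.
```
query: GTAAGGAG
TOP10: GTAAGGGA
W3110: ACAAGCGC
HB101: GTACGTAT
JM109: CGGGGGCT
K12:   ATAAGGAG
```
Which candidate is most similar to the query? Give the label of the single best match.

K12

TOP10 differs at 2 positions; W3110 differs at 5 positions; HB101 differs at 3 positions; JM109 differs at 6 positions; K12 differs at 1 position. The closest is K12.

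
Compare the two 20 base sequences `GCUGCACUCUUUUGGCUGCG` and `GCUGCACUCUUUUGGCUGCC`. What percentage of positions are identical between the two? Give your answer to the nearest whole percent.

Mismatch at position 20 (1-based): 1 of 20.
Identical positions: 19/20 = 95% → 95%.

95%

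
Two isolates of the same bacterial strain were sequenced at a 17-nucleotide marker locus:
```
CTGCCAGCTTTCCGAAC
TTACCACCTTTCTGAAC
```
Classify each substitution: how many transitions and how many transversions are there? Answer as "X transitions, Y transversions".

Transitions (purine↔purine or pyrimidine↔pyrimidine): 1 C→T, 3 G→A, 13 C→T.
Transversions (purine↔pyrimidine): 7 G→C.

3 transitions, 1 transversion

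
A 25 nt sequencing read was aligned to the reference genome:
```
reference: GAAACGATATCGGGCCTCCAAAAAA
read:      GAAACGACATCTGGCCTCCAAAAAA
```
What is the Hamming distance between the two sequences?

Mismatches (1-based): position 8: T→C; position 12: G→T.

2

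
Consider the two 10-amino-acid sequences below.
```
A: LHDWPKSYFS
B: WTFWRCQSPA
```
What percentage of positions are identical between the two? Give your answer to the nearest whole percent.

9 positions differ (1, 2, 3, 5, 6, 7, 8, 9, 10), so 1 of 10 match: 1/10 = 10%.

10%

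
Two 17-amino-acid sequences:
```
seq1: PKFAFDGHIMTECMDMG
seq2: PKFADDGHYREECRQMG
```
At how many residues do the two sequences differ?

The sequences differ at residues 5, 9, 10, 11, 14, 15 (1-based) — 6 in total.

6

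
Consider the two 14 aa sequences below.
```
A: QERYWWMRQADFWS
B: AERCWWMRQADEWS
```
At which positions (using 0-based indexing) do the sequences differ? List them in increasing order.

0, 3, 11

Scanning 0-based: 0: Q/A; 3: Y/C; 11: F/E.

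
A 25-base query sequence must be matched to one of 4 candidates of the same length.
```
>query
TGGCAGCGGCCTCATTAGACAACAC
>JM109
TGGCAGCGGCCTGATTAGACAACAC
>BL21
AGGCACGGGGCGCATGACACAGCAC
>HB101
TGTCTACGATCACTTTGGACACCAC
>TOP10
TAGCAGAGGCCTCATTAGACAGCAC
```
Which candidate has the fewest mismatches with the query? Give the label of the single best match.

Hamming distances to query — JM109: 1; BL21: 8; HB101: 9; TOP10: 3.
Smallest is JM109 with 1 mismatch.

JM109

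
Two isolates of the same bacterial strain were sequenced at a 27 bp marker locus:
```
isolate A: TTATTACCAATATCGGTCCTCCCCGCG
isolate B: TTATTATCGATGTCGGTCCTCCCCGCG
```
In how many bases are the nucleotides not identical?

3

Mismatches (1-based): base 7: C→T; base 9: A→G; base 12: A→G.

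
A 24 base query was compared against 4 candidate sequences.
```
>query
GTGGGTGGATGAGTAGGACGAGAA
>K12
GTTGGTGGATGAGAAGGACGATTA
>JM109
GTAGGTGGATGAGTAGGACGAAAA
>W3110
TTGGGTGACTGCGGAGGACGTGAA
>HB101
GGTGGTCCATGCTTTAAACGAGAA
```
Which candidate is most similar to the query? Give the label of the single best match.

Hamming distances to query — K12: 4; JM109: 2; W3110: 6; HB101: 9.
Smallest is JM109 with 2 mismatches.

JM109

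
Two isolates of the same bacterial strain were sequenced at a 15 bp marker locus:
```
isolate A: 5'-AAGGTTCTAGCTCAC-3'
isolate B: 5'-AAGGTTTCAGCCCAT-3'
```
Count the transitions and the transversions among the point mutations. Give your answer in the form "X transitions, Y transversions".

Mismatches (1-based):
site 7: C→T (pyrimidine→pyrimidine, transition)
site 8: T→C (pyrimidine→pyrimidine, transition)
site 12: T→C (pyrimidine→pyrimidine, transition)
site 15: C→T (pyrimidine→pyrimidine, transition)

4 transitions, 0 transversions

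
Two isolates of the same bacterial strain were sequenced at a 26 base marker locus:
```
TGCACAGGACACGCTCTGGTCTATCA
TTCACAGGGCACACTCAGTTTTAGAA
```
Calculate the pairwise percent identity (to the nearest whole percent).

69%

Mismatches at positions 2, 9, 13, 17, 19, 21, 24, 25 (1-based): 8 of 26.
Identical positions: 18/26 = 69.23% → 69%.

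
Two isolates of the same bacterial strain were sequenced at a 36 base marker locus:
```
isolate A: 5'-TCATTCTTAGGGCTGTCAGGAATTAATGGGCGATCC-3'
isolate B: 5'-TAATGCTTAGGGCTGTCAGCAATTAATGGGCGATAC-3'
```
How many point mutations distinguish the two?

4

Comparing position by position, 4 bases differ: 2 (C/A), 5 (T/G), 20 (G/C), 35 (C/A).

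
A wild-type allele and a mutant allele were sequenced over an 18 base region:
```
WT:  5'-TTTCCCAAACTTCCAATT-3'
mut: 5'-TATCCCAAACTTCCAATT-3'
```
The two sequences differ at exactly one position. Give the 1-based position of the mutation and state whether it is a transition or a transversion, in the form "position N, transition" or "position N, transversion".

position 2, transversion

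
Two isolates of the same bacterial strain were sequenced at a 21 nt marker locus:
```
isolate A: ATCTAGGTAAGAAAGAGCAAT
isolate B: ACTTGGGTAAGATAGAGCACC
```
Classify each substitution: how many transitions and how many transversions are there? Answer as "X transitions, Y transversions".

Transitions (purine↔purine or pyrimidine↔pyrimidine): 2 T→C, 3 C→T, 5 A→G, 21 T→C.
Transversions (purine↔pyrimidine): 13 A→T, 20 A→C.

4 transitions, 2 transversions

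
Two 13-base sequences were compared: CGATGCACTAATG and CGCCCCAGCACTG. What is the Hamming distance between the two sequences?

6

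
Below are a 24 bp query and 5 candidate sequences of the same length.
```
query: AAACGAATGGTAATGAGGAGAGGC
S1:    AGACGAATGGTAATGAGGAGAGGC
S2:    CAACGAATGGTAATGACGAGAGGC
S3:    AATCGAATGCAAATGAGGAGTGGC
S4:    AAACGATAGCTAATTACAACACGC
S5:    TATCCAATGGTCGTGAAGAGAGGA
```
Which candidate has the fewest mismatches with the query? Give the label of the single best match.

S1

S1 differs at 1 base; S2 differs at 2 bases; S3 differs at 4 bases; S4 differs at 8 bases; S5 differs at 7 bases. The closest is S1.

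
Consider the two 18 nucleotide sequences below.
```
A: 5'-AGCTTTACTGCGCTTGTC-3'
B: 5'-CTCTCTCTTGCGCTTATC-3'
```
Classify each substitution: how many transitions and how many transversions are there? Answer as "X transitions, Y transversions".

3 transitions, 3 transversions

Mismatches (1-based):
site 1: A→C (purine→pyrimidine, transversion)
site 2: G→T (purine→pyrimidine, transversion)
site 5: T→C (pyrimidine→pyrimidine, transition)
site 7: A→C (purine→pyrimidine, transversion)
site 8: C→T (pyrimidine→pyrimidine, transition)
site 16: G→A (purine→purine, transition)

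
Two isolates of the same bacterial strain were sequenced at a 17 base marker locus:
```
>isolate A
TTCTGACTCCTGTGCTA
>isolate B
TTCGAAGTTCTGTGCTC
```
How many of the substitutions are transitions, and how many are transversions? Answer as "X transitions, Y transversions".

2 transitions, 3 transversions

Transitions (purine↔purine or pyrimidine↔pyrimidine): 5 G→A, 9 C→T.
Transversions (purine↔pyrimidine): 4 T→G, 7 C→G, 17 A→C.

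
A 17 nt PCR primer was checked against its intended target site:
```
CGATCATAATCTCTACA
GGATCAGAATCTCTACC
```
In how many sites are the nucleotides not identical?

3

The sequences differ at sites 1, 7, 17 (1-based) — 3 in total.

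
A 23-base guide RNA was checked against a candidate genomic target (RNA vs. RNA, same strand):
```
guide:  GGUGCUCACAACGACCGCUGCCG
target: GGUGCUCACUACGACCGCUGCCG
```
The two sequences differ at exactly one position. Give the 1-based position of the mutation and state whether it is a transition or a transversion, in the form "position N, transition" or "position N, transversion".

Position 10 changes A→U. A is a purine and U is a pyrimidine, so this is a transversion.

position 10, transversion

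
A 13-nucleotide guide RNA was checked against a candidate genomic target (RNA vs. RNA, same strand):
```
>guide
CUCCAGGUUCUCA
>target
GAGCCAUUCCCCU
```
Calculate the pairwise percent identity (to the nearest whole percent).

31%

9 positions differ (1, 2, 3, 5, 6, 7, 9, 11, 13), so 4 of 13 match: 4/13 = 30.77%.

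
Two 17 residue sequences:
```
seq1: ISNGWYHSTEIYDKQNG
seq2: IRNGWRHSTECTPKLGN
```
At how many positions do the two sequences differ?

The sequences differ at positions 2, 6, 11, 12, 13, 15, 16, 17 (1-based) — 8 in total.

8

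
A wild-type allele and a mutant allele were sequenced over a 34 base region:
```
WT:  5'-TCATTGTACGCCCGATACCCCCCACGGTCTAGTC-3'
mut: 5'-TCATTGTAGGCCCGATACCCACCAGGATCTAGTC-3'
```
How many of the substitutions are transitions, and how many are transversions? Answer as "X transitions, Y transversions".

1 transition, 3 transversions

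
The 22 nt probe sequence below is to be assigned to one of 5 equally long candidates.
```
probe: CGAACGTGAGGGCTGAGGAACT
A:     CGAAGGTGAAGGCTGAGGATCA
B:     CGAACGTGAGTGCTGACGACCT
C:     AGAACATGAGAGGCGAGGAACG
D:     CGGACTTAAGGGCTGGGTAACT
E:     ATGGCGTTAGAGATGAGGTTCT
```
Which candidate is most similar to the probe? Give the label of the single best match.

A differs at 4 bases; B differs at 3 bases; C differs at 6 bases; D differs at 5 bases; E differs at 9 bases. The closest is B.

B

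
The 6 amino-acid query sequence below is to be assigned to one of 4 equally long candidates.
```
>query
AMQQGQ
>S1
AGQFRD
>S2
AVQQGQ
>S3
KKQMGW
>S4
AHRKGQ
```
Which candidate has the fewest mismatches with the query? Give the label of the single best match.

S2

S1 differs at 4 positions; S2 differs at 1 position; S3 differs at 4 positions; S4 differs at 3 positions. The closest is S2.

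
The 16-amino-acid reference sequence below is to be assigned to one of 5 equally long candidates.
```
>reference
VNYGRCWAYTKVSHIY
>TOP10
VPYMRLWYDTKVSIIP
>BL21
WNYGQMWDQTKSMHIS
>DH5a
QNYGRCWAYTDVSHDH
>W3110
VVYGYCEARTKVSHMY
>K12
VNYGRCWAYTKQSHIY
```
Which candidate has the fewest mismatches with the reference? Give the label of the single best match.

TOP10 differs at 7 residues; BL21 differs at 8 residues; DH5a differs at 4 residues; W3110 differs at 5 residues; K12 differs at 1 residue. The closest is K12.

K12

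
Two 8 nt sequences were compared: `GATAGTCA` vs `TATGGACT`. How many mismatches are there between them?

Mismatches (1-based): base 1: G→T; base 4: A→G; base 6: T→A; base 8: A→T.

4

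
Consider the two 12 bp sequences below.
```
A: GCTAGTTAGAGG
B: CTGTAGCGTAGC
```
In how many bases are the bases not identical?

10

The sequences differ at bases 1, 2, 3, 4, 5, 6, 7, 8, 9, 12 (1-based) — 10 in total.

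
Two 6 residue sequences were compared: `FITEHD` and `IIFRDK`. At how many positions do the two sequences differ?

5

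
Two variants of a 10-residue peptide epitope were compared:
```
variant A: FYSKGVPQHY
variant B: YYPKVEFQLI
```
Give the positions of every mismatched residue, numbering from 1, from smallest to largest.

1, 3, 5, 6, 7, 9, 10

Scanning 1-based: 1: F/Y; 3: S/P; 5: G/V; 6: V/E; 7: P/F; 9: H/L; 10: Y/I.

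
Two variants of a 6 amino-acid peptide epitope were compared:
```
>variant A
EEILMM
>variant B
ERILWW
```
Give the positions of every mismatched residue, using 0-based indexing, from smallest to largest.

Differences at position 1 (E→R), position 4 (M→W), position 5 (M→W).

1, 4, 5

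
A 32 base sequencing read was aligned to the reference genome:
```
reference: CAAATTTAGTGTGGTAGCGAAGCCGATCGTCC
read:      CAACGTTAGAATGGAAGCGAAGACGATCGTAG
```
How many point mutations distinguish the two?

8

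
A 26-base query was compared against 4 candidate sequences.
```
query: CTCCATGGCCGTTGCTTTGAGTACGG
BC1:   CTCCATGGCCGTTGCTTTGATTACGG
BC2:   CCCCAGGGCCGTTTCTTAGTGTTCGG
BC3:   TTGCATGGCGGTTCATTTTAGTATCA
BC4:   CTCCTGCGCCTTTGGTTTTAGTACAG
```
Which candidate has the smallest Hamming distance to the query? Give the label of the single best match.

BC1

BC1 differs at 1 base; BC2 differs at 6 bases; BC3 differs at 9 bases; BC4 differs at 7 bases. The closest is BC1.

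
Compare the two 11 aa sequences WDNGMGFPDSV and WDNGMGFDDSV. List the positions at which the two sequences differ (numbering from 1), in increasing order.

Differences at position 8 (P→D).

8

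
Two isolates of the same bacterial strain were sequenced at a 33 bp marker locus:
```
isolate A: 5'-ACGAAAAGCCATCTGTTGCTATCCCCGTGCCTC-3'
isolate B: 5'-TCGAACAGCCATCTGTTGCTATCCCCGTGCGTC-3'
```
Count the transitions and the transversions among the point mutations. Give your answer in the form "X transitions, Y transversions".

0 transitions, 3 transversions

Transitions (purine↔purine or pyrimidine↔pyrimidine): none.
Transversions (purine↔pyrimidine): 1 A→T, 6 A→C, 31 C→G.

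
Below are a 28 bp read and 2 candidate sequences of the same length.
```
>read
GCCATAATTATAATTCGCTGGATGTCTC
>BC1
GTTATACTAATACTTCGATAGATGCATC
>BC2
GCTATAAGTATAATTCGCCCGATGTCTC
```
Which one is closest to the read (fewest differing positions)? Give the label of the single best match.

Hamming distances to read — BC1: 9; BC2: 4.
Smallest is BC2 with 4 mismatches.

BC2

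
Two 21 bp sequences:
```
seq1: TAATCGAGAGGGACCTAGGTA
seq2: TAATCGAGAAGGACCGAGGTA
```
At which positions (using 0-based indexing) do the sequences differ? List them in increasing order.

9, 15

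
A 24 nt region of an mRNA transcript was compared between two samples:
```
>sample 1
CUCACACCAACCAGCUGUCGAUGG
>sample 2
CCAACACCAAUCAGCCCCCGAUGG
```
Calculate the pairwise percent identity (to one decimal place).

75.0%

6 positions differ (2, 3, 11, 16, 17, 18), so 18 of 24 match: 18/24 = 75%.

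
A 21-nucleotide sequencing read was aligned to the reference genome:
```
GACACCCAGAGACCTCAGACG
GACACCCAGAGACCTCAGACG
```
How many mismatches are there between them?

0

No positions differ; the sequences are identical.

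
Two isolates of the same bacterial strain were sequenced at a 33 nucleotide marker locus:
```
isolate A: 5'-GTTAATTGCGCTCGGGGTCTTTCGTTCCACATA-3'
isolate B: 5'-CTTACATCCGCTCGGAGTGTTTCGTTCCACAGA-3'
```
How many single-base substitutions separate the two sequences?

7

Mismatches (1-based): position 1: G→C; position 5: A→C; position 6: T→A; position 8: G→C; position 16: G→A; position 19: C→G; position 32: T→G.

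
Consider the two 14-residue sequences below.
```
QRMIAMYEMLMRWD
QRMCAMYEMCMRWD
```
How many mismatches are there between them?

2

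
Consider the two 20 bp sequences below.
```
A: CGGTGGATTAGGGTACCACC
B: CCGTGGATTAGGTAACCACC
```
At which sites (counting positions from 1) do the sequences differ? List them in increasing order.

Differences at site 2 (G→C), site 13 (G→T), site 14 (T→A).

2, 13, 14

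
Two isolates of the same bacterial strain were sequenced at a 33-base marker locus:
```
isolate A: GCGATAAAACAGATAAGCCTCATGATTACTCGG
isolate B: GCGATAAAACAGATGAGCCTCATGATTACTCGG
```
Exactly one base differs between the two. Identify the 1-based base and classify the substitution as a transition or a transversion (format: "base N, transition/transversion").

base 15, transition

Base 15 changes A→G. A is a purine and G is a purine, so this is a transition.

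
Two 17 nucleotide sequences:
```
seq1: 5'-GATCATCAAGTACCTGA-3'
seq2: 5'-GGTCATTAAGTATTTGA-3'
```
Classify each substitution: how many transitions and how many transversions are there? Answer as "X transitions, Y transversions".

4 transitions, 0 transversions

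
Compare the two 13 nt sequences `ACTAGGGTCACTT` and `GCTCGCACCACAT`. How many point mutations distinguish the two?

Comparing position by position, 6 bases differ: 1 (A/G), 4 (A/C), 6 (G/C), 7 (G/A), 8 (T/C), 12 (T/A).

6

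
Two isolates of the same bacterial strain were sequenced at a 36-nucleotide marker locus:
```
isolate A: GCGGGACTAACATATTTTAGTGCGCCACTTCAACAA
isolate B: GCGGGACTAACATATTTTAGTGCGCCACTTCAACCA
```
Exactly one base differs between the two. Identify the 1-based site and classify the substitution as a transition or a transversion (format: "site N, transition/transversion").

site 35, transversion

Site 35 changes A→C. A is a purine and C is a pyrimidine, so this is a transversion.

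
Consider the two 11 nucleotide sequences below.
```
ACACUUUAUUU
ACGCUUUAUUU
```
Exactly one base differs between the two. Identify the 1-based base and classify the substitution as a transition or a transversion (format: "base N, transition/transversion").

Base 3 changes A→G. A is a purine and G is a purine, so this is a transition.

base 3, transition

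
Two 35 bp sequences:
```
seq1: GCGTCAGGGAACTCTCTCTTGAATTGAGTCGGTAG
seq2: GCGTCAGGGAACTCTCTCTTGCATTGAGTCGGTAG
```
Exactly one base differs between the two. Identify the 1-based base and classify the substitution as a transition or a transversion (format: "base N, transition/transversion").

Base 22 changes A→C. A is a purine and C is a pyrimidine, so this is a transversion.

base 22, transversion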